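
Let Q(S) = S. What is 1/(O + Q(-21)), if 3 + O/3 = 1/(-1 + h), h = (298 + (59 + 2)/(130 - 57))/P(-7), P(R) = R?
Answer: -7442/223771 ≈ -0.033257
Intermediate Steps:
h = -21815/511 (h = (298 + (59 + 2)/(130 - 57))/(-7) = (298 + 61/73)*(-⅐) = (21815/73)*(-⅐) = -21815/511 ≈ -42.691)
O = -67489/7442 (O = -9 + 3/(-1 - 21815/511) = -9 + 3/(-22326/511) = -9 + 3*(-511/22326) = -9 - 511/7442 = -67489/7442 ≈ -9.0687)
1/(O + Q(-21)) = 1/(-67489/7442 - 21) = 1/(-223771/7442) = -7442/223771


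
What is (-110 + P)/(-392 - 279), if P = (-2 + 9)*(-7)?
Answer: 159/671 ≈ 0.23696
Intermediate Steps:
P = -49 (P = 7*(-7) = -49)
(-110 + P)/(-392 - 279) = (-110 - 49)/(-392 - 279) = -159/(-671) = -159*(-1/671) = 159/671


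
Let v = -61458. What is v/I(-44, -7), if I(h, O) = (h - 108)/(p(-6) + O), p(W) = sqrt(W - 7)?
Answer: -215103/76 + 30729*I*sqrt(13)/76 ≈ -2830.3 + 1457.8*I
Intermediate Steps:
p(W) = sqrt(-7 + W)
I(h, O) = (-108 + h)/(O + I*sqrt(13)) (I(h, O) = (h - 108)/(sqrt(-7 - 6) + O) = (-108 + h)/(sqrt(-13) + O) = (-108 + h)/(I*sqrt(13) + O) = (-108 + h)/(O + I*sqrt(13)))
v/I(-44, -7) = -61458*(-7 + I*sqrt(13))/(-108 - 44) = -(215103/76 - 30729*I*sqrt(13)/76) = -61458*(7/152 - I*sqrt(13)/152) = -215103/76 + 30729*I*sqrt(13)/76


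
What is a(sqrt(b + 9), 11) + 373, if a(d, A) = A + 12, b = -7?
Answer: 396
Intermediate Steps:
a(d, A) = 12 + A
a(sqrt(b + 9), 11) + 373 = (12 + 11) + 373 = 23 + 373 = 396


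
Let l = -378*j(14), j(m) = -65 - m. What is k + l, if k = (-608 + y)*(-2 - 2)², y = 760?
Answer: 32294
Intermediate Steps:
l = 29862 (l = -378*(-65 - 1*14) = -378*(-65 - 14) = -378*(-79) = 29862)
k = 2432 (k = (-608 + 760)*(-2 - 2)² = 152*(-4)² = 152*16 = 2432)
k + l = 2432 + 29862 = 32294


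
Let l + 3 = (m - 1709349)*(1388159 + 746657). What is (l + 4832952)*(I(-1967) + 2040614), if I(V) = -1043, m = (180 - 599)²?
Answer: -6678269977028764689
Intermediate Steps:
m = 175561 (m = (-419)² = 175561)
l = -3274355163011 (l = -3 + (175561 - 1709349)*(1388159 + 746657) = -3 - 1533788*2134816 = -3 - 3274355163008 = -3274355163011)
(l + 4832952)*(I(-1967) + 2040614) = (-3274355163011 + 4832952)*(-1043 + 2040614) = -3274350330059*2039571 = -6678269977028764689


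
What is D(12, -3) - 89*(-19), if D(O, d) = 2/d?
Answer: 5071/3 ≈ 1690.3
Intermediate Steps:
D(12, -3) - 89*(-19) = 2/(-3) - 89*(-19) = 2*(-⅓) + 1691 = -⅔ + 1691 = 5071/3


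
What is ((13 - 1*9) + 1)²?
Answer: 25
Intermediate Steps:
((13 - 1*9) + 1)² = ((13 - 9) + 1)² = (4 + 1)² = 5² = 25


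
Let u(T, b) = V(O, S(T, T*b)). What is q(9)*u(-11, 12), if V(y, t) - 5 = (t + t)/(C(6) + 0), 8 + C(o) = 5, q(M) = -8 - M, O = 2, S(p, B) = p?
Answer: -629/3 ≈ -209.67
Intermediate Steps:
C(o) = -3 (C(o) = -8 + 5 = -3)
V(y, t) = 5 - 2*t/3 (V(y, t) = 5 + (t + t)/(-3 + 0) = 5 + (2*t)/(-3) = 5 + (2*t)*(-1/3) = 5 - 2*t/3)
u(T, b) = 5 - 2*T/3
q(9)*u(-11, 12) = (-8 - 1*9)*(5 - 2/3*(-11)) = (-8 - 9)*(5 + 22/3) = -17*37/3 = -629/3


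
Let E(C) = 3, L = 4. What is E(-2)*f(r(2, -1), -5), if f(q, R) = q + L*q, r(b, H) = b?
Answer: 30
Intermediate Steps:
f(q, R) = 5*q (f(q, R) = q + 4*q = 5*q)
E(-2)*f(r(2, -1), -5) = 3*(5*2) = 3*10 = 30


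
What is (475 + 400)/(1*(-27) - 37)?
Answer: -875/64 ≈ -13.672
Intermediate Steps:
(475 + 400)/(1*(-27) - 37) = 875/(-27 - 37) = 875/(-64) = 875*(-1/64) = -875/64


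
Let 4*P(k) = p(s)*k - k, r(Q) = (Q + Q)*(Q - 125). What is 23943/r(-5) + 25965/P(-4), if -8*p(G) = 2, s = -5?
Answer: 27027543/1300 ≈ 20790.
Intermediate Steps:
p(G) = -¼ (p(G) = -⅛*2 = -¼)
r(Q) = 2*Q*(-125 + Q) (r(Q) = (2*Q)*(-125 + Q) = 2*Q*(-125 + Q))
P(k) = -5*k/16 (P(k) = (-k/4 - k)/4 = (-5*k/4)/4 = -5*k/16)
23943/r(-5) + 25965/P(-4) = 23943/((2*(-5)*(-125 - 5))) + 25965/((-5/16*(-4))) = 23943/((2*(-5)*(-130))) + 25965/(5/4) = 23943/1300 + 25965*(⅘) = 23943*(1/1300) + 20772 = 23943/1300 + 20772 = 27027543/1300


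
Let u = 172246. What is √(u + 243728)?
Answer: √415974 ≈ 644.96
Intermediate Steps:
√(u + 243728) = √(172246 + 243728) = √415974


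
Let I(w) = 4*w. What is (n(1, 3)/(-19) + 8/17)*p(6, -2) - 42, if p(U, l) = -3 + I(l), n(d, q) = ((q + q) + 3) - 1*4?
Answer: -14303/323 ≈ -44.282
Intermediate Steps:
n(d, q) = -1 + 2*q (n(d, q) = (2*q + 3) - 4 = (3 + 2*q) - 4 = -1 + 2*q)
p(U, l) = -3 + 4*l
(n(1, 3)/(-19) + 8/17)*p(6, -2) - 42 = ((-1 + 2*3)/(-19) + 8/17)*(-3 + 4*(-2)) - 42 = ((-1 + 6)*(-1/19) + 8*(1/17))*(-3 - 8) - 42 = (5*(-1/19) + 8/17)*(-11) - 42 = (-5/19 + 8/17)*(-11) - 42 = (67/323)*(-11) - 42 = -737/323 - 42 = -14303/323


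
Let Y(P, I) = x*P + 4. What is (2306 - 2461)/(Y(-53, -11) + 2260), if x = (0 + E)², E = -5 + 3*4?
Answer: 155/333 ≈ 0.46547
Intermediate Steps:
E = 7 (E = -5 + 12 = 7)
x = 49 (x = (0 + 7)² = 7² = 49)
Y(P, I) = 4 + 49*P (Y(P, I) = 49*P + 4 = 4 + 49*P)
(2306 - 2461)/(Y(-53, -11) + 2260) = (2306 - 2461)/((4 + 49*(-53)) + 2260) = -155/((4 - 2597) + 2260) = -155/(-2593 + 2260) = -155/(-333) = -155*(-1/333) = 155/333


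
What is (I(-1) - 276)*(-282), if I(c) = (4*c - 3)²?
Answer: 64014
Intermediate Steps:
I(c) = (-3 + 4*c)²
(I(-1) - 276)*(-282) = ((-3 + 4*(-1))² - 276)*(-282) = ((-3 - 4)² - 276)*(-282) = ((-7)² - 276)*(-282) = (49 - 276)*(-282) = -227*(-282) = 64014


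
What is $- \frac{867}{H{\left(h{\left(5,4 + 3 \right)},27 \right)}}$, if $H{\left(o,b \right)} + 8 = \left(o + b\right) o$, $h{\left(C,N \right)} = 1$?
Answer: $- \frac{867}{20} \approx -43.35$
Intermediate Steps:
$H{\left(o,b \right)} = -8 + o \left(b + o\right)$ ($H{\left(o,b \right)} = -8 + \left(o + b\right) o = -8 + \left(b + o\right) o = -8 + o \left(b + o\right)$)
$- \frac{867}{H{\left(h{\left(5,4 + 3 \right)},27 \right)}} = - \frac{867}{-8 + 1^{2} + 27 \cdot 1} = - \frac{867}{-8 + 1 + 27} = - \frac{867}{20}$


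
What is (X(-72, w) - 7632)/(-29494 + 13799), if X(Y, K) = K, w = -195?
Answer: 7827/15695 ≈ 0.49869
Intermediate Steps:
(X(-72, w) - 7632)/(-29494 + 13799) = (-195 - 7632)/(-29494 + 13799) = -7827/(-15695) = -7827*(-1/15695) = 7827/15695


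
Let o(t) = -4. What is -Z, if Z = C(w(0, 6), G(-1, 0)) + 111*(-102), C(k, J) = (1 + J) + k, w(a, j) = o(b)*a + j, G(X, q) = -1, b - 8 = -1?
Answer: 11316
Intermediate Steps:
b = 7 (b = 8 - 1 = 7)
w(a, j) = j - 4*a (w(a, j) = -4*a + j = j - 4*a)
C(k, J) = 1 + J + k
Z = -11316 (Z = (1 - 1 + (6 - 4*0)) + 111*(-102) = (1 - 1 + (6 + 0)) - 11322 = (1 - 1 + 6) - 11322 = 6 - 11322 = -11316)
-Z = -1*(-11316) = 11316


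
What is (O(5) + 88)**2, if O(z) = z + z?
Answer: 9604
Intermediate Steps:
O(z) = 2*z
(O(5) + 88)**2 = (2*5 + 88)**2 = (10 + 88)**2 = 98**2 = 9604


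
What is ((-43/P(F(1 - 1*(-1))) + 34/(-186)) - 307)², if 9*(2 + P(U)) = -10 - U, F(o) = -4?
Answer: 46892603209/553536 ≈ 84715.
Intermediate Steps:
P(U) = -28/9 - U/9 (P(U) = -2 + (-10 - U)/9 = -2 + (-10/9 - U/9) = -28/9 - U/9)
((-43/P(F(1 - 1*(-1))) + 34/(-186)) - 307)² = ((-43/(-28/9 - ⅑*(-4)) + 34/(-186)) - 307)² = ((-43/(-28/9 + 4/9) + 34*(-1/186)) - 307)² = ((-43/(-8/3) - 17/93) - 307)² = ((-43*(-3/8) - 17/93) - 307)² = ((129/8 - 17/93) - 307)² = (11861/744 - 307)² = (-216547/744)² = 46892603209/553536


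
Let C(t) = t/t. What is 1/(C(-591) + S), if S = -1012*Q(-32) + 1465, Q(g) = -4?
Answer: 1/5514 ≈ 0.00018136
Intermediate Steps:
C(t) = 1
S = 5513 (S = -1012*(-4) + 1465 = 4048 + 1465 = 5513)
1/(C(-591) + S) = 1/(1 + 5513) = 1/5514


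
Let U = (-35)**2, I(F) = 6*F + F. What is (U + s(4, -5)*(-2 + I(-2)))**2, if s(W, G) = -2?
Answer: 1580049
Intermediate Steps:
I(F) = 7*F
U = 1225
(U + s(4, -5)*(-2 + I(-2)))**2 = (1225 - 2*(-2 + 7*(-2)))**2 = (1225 - 2*(-2 - 14))**2 = (1225 - 2*(-16))**2 = (1225 + 32)**2 = 1257**2 = 1580049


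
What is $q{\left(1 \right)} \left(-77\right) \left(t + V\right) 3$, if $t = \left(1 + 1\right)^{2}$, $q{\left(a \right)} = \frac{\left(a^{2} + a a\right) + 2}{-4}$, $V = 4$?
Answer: $1848$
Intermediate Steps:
$q{\left(a \right)} = - \frac{1}{2} - \frac{a^{2}}{2}$ ($q{\left(a \right)} = \left(\left(a^{2} + a^{2}\right) + 2\right) \left(- \frac{1}{4}\right) = \left(2 a^{2} + 2\right) \left(- \frac{1}{4}\right) = \left(2 + 2 a^{2}\right) \left(- \frac{1}{4}\right) = - \frac{1}{2} - \frac{a^{2}}{2}$)
$t = 4$ ($t = 2^{2} = 4$)
$q{\left(1 \right)} \left(-77\right) \left(t + V\right) 3 = \left(- \frac{1}{2} - \frac{1^{2}}{2}\right) \left(-77\right) \left(4 + 4\right) 3 = \left(- \frac{1}{2} - \frac{1}{2}\right) \left(-77\right) 8 \cdot 3 = \left(- \frac{1}{2} - \frac{1}{2}\right) \left(-77\right) 24 = \left(-1\right) \left(-77\right) 24 = 77 \cdot 24 = 1848$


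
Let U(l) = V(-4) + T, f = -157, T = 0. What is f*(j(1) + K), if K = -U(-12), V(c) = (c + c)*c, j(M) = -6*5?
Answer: 9734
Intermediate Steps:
j(M) = -30
V(c) = 2*c² (V(c) = (2*c)*c = 2*c²)
U(l) = 32 (U(l) = 2*(-4)² + 0 = 2*16 + 0 = 32 + 0 = 32)
K = -32 (K = -1*32 = -32)
f*(j(1) + K) = -157*(-30 - 32) = -157*(-62) = 9734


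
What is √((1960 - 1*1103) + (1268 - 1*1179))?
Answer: √946 ≈ 30.757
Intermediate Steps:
√((1960 - 1*1103) + (1268 - 1*1179)) = √((1960 - 1103) + (1268 - 1179)) = √(857 + 89) = √946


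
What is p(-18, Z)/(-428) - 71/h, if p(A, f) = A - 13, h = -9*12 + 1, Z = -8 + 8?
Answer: 315/428 ≈ 0.73598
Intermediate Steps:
Z = 0
h = -107 (h = -108 + 1 = -107)
p(A, f) = -13 + A
p(-18, Z)/(-428) - 71/h = (-13 - 18)/(-428) - 71/(-107) = -31*(-1/428) - 71*(-1/107) = 31/428 + 71/107 = 315/428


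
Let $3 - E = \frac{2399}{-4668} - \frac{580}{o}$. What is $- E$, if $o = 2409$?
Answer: $- \frac{4691363}{1249468} \approx -3.7547$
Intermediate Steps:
$E = \frac{4691363}{1249468}$ ($E = 3 - \left(\frac{2399}{-4668} - \frac{580}{2409}\right) = 3 - \left(2399 \left(- \frac{1}{4668}\right) - \frac{580}{2409}\right) = 3 - \left(- \frac{2399}{4668} - \frac{580}{2409}\right) = 3 - - \frac{942959}{1249468} = 3 + \frac{942959}{1249468} = \frac{4691363}{1249468} \approx 3.7547$)
$- E = \left(-1\right) \frac{4691363}{1249468} = - \frac{4691363}{1249468}$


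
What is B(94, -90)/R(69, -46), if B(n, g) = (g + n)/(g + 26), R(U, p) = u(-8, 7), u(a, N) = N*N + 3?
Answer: -1/832 ≈ -0.0012019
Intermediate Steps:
u(a, N) = 3 + N² (u(a, N) = N² + 3 = 3 + N²)
R(U, p) = 52 (R(U, p) = 3 + 7² = 3 + 49 = 52)
B(n, g) = (g + n)/(26 + g)
B(94, -90)/R(69, -46) = ((-90 + 94)/(26 - 90))/52 = (4/(-64))*(1/52) = -1/64*4*(1/52) = -1/16*1/52 = -1/832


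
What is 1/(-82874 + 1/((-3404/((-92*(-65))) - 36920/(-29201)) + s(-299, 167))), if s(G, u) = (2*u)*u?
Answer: -105871588933/8774002059335377 ≈ -1.2067e-5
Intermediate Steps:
s(G, u) = 2*u**2
1/(-82874 + 1/((-3404/((-92*(-65))) - 36920/(-29201)) + s(-299, 167))) = 1/(-82874 + 1/((-3404/((-92*(-65))) - 36920/(-29201)) + 2*167**2)) = 1/(-82874 + 1/((-3404/5980 - 36920*(-1/29201)) + 2*27889)) = 1/(-82874 + 1/((-3404*1/5980 + 36920/29201) + 55778)) = 1/(-82874 + 1/((-37/65 + 36920/29201) + 55778)) = 1/(-82874 + 1/(1319363/1898065 + 55778)) = 1/(-82874 + 1/(105871588933/1898065)) = 1/(-82874 + 1898065/105871588933) = 1/(-8774002059335377/105871588933) = -105871588933/8774002059335377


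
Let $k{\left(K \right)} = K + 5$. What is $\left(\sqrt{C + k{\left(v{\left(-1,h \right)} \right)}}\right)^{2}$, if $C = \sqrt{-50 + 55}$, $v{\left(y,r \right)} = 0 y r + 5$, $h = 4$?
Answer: $10 + \sqrt{5} \approx 12.236$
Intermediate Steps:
$v{\left(y,r \right)} = 5$ ($v{\left(y,r \right)} = 0 r + 5 = 0 + 5 = 5$)
$k{\left(K \right)} = 5 + K$
$C = \sqrt{5} \approx 2.2361$
$\left(\sqrt{C + k{\left(v{\left(-1,h \right)} \right)}}\right)^{2} = \left(\sqrt{\sqrt{5} + \left(5 + 5\right)}\right)^{2} = \left(\sqrt{\sqrt{5} + 10}\right)^{2} = \left(\sqrt{10 + \sqrt{5}}\right)^{2} = 10 + \sqrt{5}$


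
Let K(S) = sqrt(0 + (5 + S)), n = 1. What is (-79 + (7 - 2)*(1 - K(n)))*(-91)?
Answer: 6734 + 455*sqrt(6) ≈ 7848.5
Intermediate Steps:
K(S) = sqrt(5 + S)
(-79 + (7 - 2)*(1 - K(n)))*(-91) = (-79 + (7 - 2)*(1 - sqrt(5 + 1)))*(-91) = (-79 + 5*(1 - sqrt(6)))*(-91) = (-79 + (5 - 5*sqrt(6)))*(-91) = (-74 - 5*sqrt(6))*(-91) = 6734 + 455*sqrt(6)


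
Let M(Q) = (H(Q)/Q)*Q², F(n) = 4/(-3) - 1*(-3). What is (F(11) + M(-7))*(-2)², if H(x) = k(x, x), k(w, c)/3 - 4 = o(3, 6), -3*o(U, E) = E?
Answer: -484/3 ≈ -161.33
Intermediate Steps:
o(U, E) = -E/3
k(w, c) = 6 (k(w, c) = 12 + 3*(-⅓*6) = 12 + 3*(-2) = 12 - 6 = 6)
H(x) = 6
F(n) = 5/3 (F(n) = 4*(-⅓) + 3 = -4/3 + 3 = 5/3)
M(Q) = 6*Q (M(Q) = (6/Q)*Q² = 6*Q)
(F(11) + M(-7))*(-2)² = (5/3 + 6*(-7))*(-2)² = (5/3 - 42)*4 = -121/3*4 = -484/3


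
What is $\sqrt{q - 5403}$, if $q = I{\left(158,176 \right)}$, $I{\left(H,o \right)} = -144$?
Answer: $43 i \sqrt{3} \approx 74.478 i$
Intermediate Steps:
$q = -144$
$\sqrt{q - 5403} = \sqrt{-144 - 5403} = \sqrt{-5547} = 43 i \sqrt{3}$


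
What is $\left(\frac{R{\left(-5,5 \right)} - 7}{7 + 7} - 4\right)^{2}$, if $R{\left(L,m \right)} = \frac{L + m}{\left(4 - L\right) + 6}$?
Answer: $\frac{81}{4} \approx 20.25$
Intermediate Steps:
$R{\left(L,m \right)} = \frac{L + m}{10 - L}$
$\left(\frac{R{\left(-5,5 \right)} - 7}{7 + 7} - 4\right)^{2} = \left(\frac{\frac{\left(-1\right) \left(-5\right) - 5}{-10 - 5} - 7}{7 + 7} - 4\right)^{2} = \left(\frac{\frac{5 - 5}{-15} - 7}{14} - 4\right)^{2} = \left(\left(\left(- \frac{1}{15}\right) 0 - 7\right) \frac{1}{14} - 4\right)^{2} = \left(\left(0 - 7\right) \frac{1}{14} - 4\right)^{2} = \left(\left(-7\right) \frac{1}{14} - 4\right)^{2} = \left(- \frac{1}{2} - 4\right)^{2} = \left(- \frac{9}{2}\right)^{2} = \frac{81}{4}$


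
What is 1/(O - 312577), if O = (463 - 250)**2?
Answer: -1/267208 ≈ -3.7424e-6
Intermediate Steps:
O = 45369 (O = 213**2 = 45369)
1/(O - 312577) = 1/(45369 - 312577) = 1/(-267208) = -1/267208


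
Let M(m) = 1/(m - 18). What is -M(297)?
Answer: -1/279 ≈ -0.0035842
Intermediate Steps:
M(m) = 1/(-18 + m)
-M(297) = -1/(-18 + 297) = -1/279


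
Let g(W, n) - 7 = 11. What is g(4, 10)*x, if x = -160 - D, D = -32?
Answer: -2304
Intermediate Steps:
g(W, n) = 18 (g(W, n) = 7 + 11 = 18)
x = -128 (x = -160 - 1*(-32) = -160 + 32 = -128)
g(4, 10)*x = 18*(-128) = -2304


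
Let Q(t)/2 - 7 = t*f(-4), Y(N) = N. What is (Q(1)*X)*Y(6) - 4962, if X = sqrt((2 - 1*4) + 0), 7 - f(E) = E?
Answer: -4962 + 216*I*sqrt(2) ≈ -4962.0 + 305.47*I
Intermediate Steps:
f(E) = 7 - E
Q(t) = 14 + 22*t (Q(t) = 14 + 2*(t*(7 - 1*(-4))) = 14 + 2*(t*(7 + 4)) = 14 + 2*(t*11) = 14 + 2*(11*t) = 14 + 22*t)
X = I*sqrt(2) (X = sqrt((2 - 4) + 0) = sqrt(-2 + 0) = sqrt(-2) = I*sqrt(2) ≈ 1.4142*I)
(Q(1)*X)*Y(6) - 4962 = ((14 + 22*1)*(I*sqrt(2)))*6 - 4962 = ((14 + 22)*(I*sqrt(2)))*6 - 4962 = (36*(I*sqrt(2)))*6 - 4962 = (36*I*sqrt(2))*6 - 4962 = 216*I*sqrt(2) - 4962 = -4962 + 216*I*sqrt(2)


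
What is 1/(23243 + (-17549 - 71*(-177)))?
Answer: 1/18261 ≈ 5.4762e-5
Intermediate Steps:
1/(23243 + (-17549 - 71*(-177))) = 1/(23243 + (-17549 + 12567)) = 1/(23243 - 4982) = 1/18261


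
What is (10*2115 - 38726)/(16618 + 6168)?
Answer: -8788/11393 ≈ -0.77135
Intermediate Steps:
(10*2115 - 38726)/(16618 + 6168) = (21150 - 38726)/22786 = -17576*1/22786 = -8788/11393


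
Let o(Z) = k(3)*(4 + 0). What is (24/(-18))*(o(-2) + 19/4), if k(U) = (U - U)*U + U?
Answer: -67/3 ≈ -22.333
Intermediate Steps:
k(U) = U (k(U) = 0*U + U = 0 + U = U)
o(Z) = 12 (o(Z) = 3*(4 + 0) = 3*4 = 12)
(24/(-18))*(o(-2) + 19/4) = (24/(-18))*(12 + 19/4) = (24*(-1/18))*(12 + 19*(¼)) = -4*(12 + 19/4)/3 = -4/3*67/4 = -67/3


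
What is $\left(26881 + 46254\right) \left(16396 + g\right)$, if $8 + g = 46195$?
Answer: $4577007705$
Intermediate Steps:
$g = 46187$ ($g = -8 + 46195 = 46187$)
$\left(26881 + 46254\right) \left(16396 + g\right) = \left(26881 + 46254\right) \left(16396 + 46187\right) = 73135 \cdot 62583 = 4577007705$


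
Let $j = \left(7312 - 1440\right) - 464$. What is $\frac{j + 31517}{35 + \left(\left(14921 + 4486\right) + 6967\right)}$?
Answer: $\frac{36925}{26409} \approx 1.3982$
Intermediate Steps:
$j = 5408$ ($j = 5872 - 464 = 5408$)
$\frac{j + 31517}{35 + \left(\left(14921 + 4486\right) + 6967\right)} = \frac{5408 + 31517}{35 + \left(\left(14921 + 4486\right) + 6967\right)} = \frac{36925}{35 + \left(19407 + 6967\right)} = \frac{36925}{35 + 26374} = \frac{36925}{26409}$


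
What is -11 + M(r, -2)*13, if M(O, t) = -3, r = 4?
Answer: -50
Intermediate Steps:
-11 + M(r, -2)*13 = -11 - 3*13 = -11 - 39 = -50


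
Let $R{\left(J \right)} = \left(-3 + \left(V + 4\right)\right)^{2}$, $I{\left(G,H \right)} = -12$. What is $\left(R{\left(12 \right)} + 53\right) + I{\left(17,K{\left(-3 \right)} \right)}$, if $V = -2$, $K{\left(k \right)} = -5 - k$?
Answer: $42$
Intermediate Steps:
$R{\left(J \right)} = 1$ ($R{\left(J \right)} = \left(-3 + \left(-2 + 4\right)\right)^{2} = \left(-3 + 2\right)^{2} = \left(-1\right)^{2} = 1$)
$\left(R{\left(12 \right)} + 53\right) + I{\left(17,K{\left(-3 \right)} \right)} = \left(1 + 53\right) - 12 = 54 - 12 = 42$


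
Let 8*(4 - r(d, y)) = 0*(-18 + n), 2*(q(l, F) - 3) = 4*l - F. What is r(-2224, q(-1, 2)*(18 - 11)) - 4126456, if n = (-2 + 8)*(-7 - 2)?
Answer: -4126452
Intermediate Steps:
q(l, F) = 3 + 2*l - F/2 (q(l, F) = 3 + (4*l - F)/2 = 3 + (-F + 4*l)/2 = 3 + (2*l - F/2) = 3 + 2*l - F/2)
n = -54 (n = 6*(-9) = -54)
r(d, y) = 4 (r(d, y) = 4 - 0*(-18 - 54) = 4 - 0*(-72) = 4 - ⅛*0 = 4 + 0 = 4)
r(-2224, q(-1, 2)*(18 - 11)) - 4126456 = 4 - 4126456 = -4126452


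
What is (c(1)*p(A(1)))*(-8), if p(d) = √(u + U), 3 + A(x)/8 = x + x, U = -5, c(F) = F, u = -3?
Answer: -16*I*√2 ≈ -22.627*I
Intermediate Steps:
A(x) = -24 + 16*x (A(x) = -24 + 8*(x + x) = -24 + 8*(2*x) = -24 + 16*x)
p(d) = 2*I*√2 (p(d) = √(-3 - 5) = √(-8) = 2*I*√2)
(c(1)*p(A(1)))*(-8) = (1*(2*I*√2))*(-8) = (2*I*√2)*(-8) = -16*I*√2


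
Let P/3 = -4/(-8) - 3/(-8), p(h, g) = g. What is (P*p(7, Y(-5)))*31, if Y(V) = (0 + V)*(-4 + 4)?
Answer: 0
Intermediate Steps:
Y(V) = 0 (Y(V) = V*0 = 0)
P = 21/8 (P = 3*(-4/(-8) - 3/(-8)) = 3*(-4*(-⅛) - 3*(-⅛)) = 3*(½ + 3/8) = 3*(7/8) = 21/8 ≈ 2.6250)
(P*p(7, Y(-5)))*31 = ((21/8)*0)*31 = 0*31 = 0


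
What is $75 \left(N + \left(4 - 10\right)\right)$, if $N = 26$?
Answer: $1500$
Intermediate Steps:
$75 \left(N + \left(4 - 10\right)\right) = 75 \left(26 + \left(4 - 10\right)\right) = 75 \left(26 - 6\right) = 75 \cdot 20 = 1500$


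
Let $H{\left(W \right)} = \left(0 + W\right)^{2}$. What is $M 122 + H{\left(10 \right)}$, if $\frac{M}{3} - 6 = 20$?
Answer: $9616$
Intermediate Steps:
$H{\left(W \right)} = W^{2}$
$M = 78$ ($M = 18 + 3 \cdot 20 = 18 + 60 = 78$)
$M 122 + H{\left(10 \right)} = 78 \cdot 122 + 10^{2} = 9516 + 100 = 9616$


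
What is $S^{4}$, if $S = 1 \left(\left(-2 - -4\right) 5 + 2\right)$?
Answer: $20736$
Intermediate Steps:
$S = 12$ ($S = 1 \left(\left(-2 + 4\right) 5 + 2\right) = 1 \left(2 \cdot 5 + 2\right) = 1 \left(10 + 2\right) = 1 \cdot 12 = 12$)
$S^{4} = 12^{4} = 20736$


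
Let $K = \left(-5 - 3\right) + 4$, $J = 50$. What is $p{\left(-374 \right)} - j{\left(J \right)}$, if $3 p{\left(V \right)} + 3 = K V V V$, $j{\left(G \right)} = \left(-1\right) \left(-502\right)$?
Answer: $\frac{209252987}{3} \approx 6.9751 \cdot 10^{7}$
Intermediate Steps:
$j{\left(G \right)} = 502$
$K = -4$ ($K = -8 + 4 = -4$)
$p{\left(V \right)} = -1 - \frac{4 V^{3}}{3}$ ($p{\left(V \right)} = -1 + \frac{- 4 V V V}{3} = -1 + \frac{- 4 V^{2} V}{3} = -1 + \frac{\left(-4\right) V^{3}}{3} = -1 - \frac{4 V^{3}}{3}$)
$p{\left(-374 \right)} - j{\left(J \right)} = \left(-1 - \frac{4 \left(-374\right)^{3}}{3}\right) - 502 = \left(-1 - - \frac{209254496}{3}\right) - 502 = \left(-1 + \frac{209254496}{3}\right) - 502 = \frac{209254493}{3} - 502 = \frac{209252987}{3}$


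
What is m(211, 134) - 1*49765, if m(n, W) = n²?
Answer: -5244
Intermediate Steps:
m(211, 134) - 1*49765 = 211² - 1*49765 = 44521 - 49765 = -5244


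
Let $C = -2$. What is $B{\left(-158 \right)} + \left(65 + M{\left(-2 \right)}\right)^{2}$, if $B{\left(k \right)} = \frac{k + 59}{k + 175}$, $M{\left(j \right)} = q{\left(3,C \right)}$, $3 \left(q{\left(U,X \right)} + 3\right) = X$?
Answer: $\frac{574661}{153} \approx 3756.0$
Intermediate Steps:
$q{\left(U,X \right)} = -3 + \frac{X}{3}$
$M{\left(j \right)} = - \frac{11}{3}$ ($M{\left(j \right)} = -3 + \frac{1}{3} \left(-2\right) = -3 - \frac{2}{3} = - \frac{11}{3}$)
$B{\left(k \right)} = \frac{59 + k}{175 + k}$
$B{\left(-158 \right)} + \left(65 + M{\left(-2 \right)}\right)^{2} = \frac{59 - 158}{175 - 158} + \left(65 - \frac{11}{3}\right)^{2} = \frac{1}{17} \left(-99\right) + \left(\frac{184}{3}\right)^{2} = \frac{1}{17} \left(-99\right) + \frac{33856}{9} = - \frac{99}{17} + \frac{33856}{9} = \frac{574661}{153}$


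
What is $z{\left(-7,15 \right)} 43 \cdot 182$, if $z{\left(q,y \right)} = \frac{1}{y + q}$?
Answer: $\frac{3913}{4} \approx 978.25$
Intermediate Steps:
$z{\left(q,y \right)} = \frac{1}{q + y}$
$z{\left(-7,15 \right)} 43 \cdot 182 = \frac{1}{-7 + 15} \cdot 43 \cdot 182 = \frac{1}{8} \cdot 43 \cdot 182 = \frac{43}{8} \cdot 182 = \frac{3913}{4}$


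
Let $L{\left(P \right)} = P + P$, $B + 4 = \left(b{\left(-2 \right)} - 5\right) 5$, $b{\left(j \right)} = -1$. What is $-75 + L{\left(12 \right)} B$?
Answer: $-891$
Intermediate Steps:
$B = -34$ ($B = -4 + \left(-1 - 5\right) 5 = -4 - 30 = -34$)
$L{\left(P \right)} = 2 P$
$-75 + L{\left(12 \right)} B = -75 + 2 \cdot 12 \left(-34\right) = -75 + 24 \left(-34\right) = -75 - 816 = -891$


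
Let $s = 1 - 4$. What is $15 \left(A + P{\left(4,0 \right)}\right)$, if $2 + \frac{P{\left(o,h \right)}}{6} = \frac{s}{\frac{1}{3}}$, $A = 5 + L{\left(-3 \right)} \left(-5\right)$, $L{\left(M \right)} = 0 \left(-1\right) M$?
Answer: $-915$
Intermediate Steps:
$s = -3$
$L{\left(M \right)} = 0$ ($L{\left(M \right)} = 0 M = 0$)
$A = 5$ ($A = 5 + 0 \left(-5\right) = 5 + 0 = 5$)
$P{\left(o,h \right)} = -66$ ($P{\left(o,h \right)} = -12 + 6 \left(- \frac{3}{\frac{1}{3}}\right) = -12 + 6 \left(- 3 \frac{1}{\frac{1}{3}}\right) = -12 + 6 \left(\left(-3\right) 3\right) = -12 + 6 \left(-9\right) = -12 - 54 = -66$)
$15 \left(A + P{\left(4,0 \right)}\right) = 15 \left(5 - 66\right) = 15 \left(-61\right) = -915$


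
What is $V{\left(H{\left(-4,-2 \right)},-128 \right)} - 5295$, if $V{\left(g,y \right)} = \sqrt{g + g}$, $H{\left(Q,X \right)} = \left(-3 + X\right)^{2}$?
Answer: $-5295 + 5 \sqrt{2} \approx -5287.9$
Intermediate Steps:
$V{\left(g,y \right)} = \sqrt{2} \sqrt{g}$ ($V{\left(g,y \right)} = \sqrt{2 g} = \sqrt{2} \sqrt{g}$)
$V{\left(H{\left(-4,-2 \right)},-128 \right)} - 5295 = \sqrt{2} \sqrt{\left(-3 - 2\right)^{2}} - 5295 = \sqrt{2} \sqrt{\left(-5\right)^{2}} - 5295 = \sqrt{2} \sqrt{25} - 5295 = \sqrt{2} \cdot 5 - 5295 = 5 \sqrt{2} - 5295 = -5295 + 5 \sqrt{2}$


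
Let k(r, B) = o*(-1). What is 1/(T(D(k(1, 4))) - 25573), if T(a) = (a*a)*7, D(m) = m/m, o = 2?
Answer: -1/25566 ≈ -3.9114e-5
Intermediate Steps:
k(r, B) = -2 (k(r, B) = 2*(-1) = -2)
D(m) = 1
T(a) = 7*a**2 (T(a) = a**2*7 = 7*a**2)
1/(T(D(k(1, 4))) - 25573) = 1/(7*1**2 - 25573) = 1/(7*1 - 25573) = 1/(7 - 25573) = 1/(-25566) = -1/25566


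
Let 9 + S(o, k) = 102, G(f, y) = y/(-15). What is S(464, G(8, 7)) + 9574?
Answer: 9667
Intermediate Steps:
G(f, y) = -y/15 (G(f, y) = y*(-1/15) = -y/15)
S(o, k) = 93 (S(o, k) = -9 + 102 = 93)
S(464, G(8, 7)) + 9574 = 93 + 9574 = 9667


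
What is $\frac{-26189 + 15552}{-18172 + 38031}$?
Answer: $- \frac{10637}{19859} \approx -0.53563$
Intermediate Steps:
$\frac{-26189 + 15552}{-18172 + 38031} = - \frac{10637}{19859}$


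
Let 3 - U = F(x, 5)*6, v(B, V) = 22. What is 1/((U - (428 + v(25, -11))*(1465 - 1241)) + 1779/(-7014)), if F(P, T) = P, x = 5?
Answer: -2338/235734119 ≈ -9.9180e-6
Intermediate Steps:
U = -27 (U = 3 - 5*6 = 3 - 1*30 = 3 - 30 = -27)
1/((U - (428 + v(25, -11))*(1465 - 1241)) + 1779/(-7014)) = 1/((-27 - (428 + 22)*(1465 - 1241)) + 1779/(-7014)) = 1/((-27 - 450*224) + 1779*(-1/7014)) = 1/((-27 - 1*100800) - 593/2338) = 1/((-27 - 100800) - 593/2338) = 1/(-100827 - 593/2338) = 1/(-235734119/2338) = -2338/235734119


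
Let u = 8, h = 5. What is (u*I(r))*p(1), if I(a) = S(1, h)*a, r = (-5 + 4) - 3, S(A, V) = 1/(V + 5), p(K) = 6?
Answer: -96/5 ≈ -19.200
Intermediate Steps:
S(A, V) = 1/(5 + V)
r = -4 (r = -1 - 3 = -4)
I(a) = a/10 (I(a) = a/(5 + 5) = a/10)
(u*I(r))*p(1) = (8*((⅒)*(-4)))*6 = (8*(-⅖))*6 = -16/5*6 = -96/5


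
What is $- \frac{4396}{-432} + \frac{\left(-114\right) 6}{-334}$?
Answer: $\frac{220469}{18036} \approx 12.224$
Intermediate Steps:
$- \frac{4396}{-432} + \frac{\left(-114\right) 6}{-334} = \left(-4396\right) \left(- \frac{1}{432}\right) - - \frac{342}{167} = \frac{1099}{108} + \frac{342}{167} = \frac{220469}{18036}$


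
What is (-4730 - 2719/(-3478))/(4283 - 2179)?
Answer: -16448221/7317712 ≈ -2.2477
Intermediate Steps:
(-4730 - 2719/(-3478))/(4283 - 2179) = (-4730 - 2719*(-1/3478))/2104 = (-4730 + 2719/3478)*(1/2104) = -16448221/3478*1/2104 = -16448221/7317712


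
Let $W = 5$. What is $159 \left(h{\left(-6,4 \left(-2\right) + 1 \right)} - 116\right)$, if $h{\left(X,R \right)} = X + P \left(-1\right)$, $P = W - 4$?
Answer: $-19557$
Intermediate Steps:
$P = 1$ ($P = 5 - 4 = 1$)
$h{\left(X,R \right)} = -1 + X$ ($h{\left(X,R \right)} = X + 1 \left(-1\right) = X - 1 = -1 + X$)
$159 \left(h{\left(-6,4 \left(-2\right) + 1 \right)} - 116\right) = 159 \left(\left(-1 - 6\right) - 116\right) = 159 \left(-7 - 116\right) = 159 \left(-123\right) = -19557$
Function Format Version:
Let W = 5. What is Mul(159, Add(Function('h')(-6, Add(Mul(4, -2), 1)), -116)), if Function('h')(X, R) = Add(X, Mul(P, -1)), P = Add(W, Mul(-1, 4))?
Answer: -19557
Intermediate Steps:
P = 1 (P = Add(5, Mul(-1, 4)) = Add(5, -4) = 1)
Function('h')(X, R) = Add(-1, X) (Function('h')(X, R) = Add(X, Mul(1, -1)) = Add(X, -1) = Add(-1, X))
Mul(159, Add(Function('h')(-6, Add(Mul(4, -2), 1)), -116)) = Mul(159, Add(Add(-1, -6), -116)) = Mul(159, Add(-7, -116)) = Mul(159, -123) = -19557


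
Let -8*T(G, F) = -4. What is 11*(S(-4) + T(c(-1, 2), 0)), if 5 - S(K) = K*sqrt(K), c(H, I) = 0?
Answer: 121/2 + 88*I ≈ 60.5 + 88.0*I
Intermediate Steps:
T(G, F) = 1/2 (T(G, F) = -1/8*(-4) = 1/2)
S(K) = 5 - K**(3/2) (S(K) = 5 - K*sqrt(K) = 5 - K**(3/2))
11*(S(-4) + T(c(-1, 2), 0)) = 11*((5 - (-4)**(3/2)) + 1/2) = 11*((5 - (-8)*I) + 1/2) = 11*((5 + 8*I) + 1/2) = 11*(11/2 + 8*I) = 121/2 + 88*I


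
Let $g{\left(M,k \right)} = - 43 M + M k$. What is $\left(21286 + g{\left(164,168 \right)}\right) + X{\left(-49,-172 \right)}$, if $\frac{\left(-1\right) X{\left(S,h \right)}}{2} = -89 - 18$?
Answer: $42000$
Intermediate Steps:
$X{\left(S,h \right)} = 214$ ($X{\left(S,h \right)} = - 2 \left(-89 - 18\right) = \left(-2\right) \left(-107\right) = 214$)
$\left(21286 + g{\left(164,168 \right)}\right) + X{\left(-49,-172 \right)} = \left(21286 + 164 \left(-43 + 168\right)\right) + 214 = \left(21286 + 164 \cdot 125\right) + 214 = \left(21286 + 20500\right) + 214 = 41786 + 214 = 42000$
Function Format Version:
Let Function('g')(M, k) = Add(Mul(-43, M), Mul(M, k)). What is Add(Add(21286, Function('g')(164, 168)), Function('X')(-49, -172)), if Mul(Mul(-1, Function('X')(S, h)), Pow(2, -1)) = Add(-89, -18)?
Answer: 42000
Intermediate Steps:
Function('X')(S, h) = 214 (Function('X')(S, h) = Mul(-2, Add(-89, -18)) = Mul(-2, -107) = 214)
Add(Add(21286, Function('g')(164, 168)), Function('X')(-49, -172)) = Add(Add(21286, Mul(164, Add(-43, 168))), 214) = Add(Add(21286, Mul(164, 125)), 214) = Add(Add(21286, 20500), 214) = Add(41786, 214) = 42000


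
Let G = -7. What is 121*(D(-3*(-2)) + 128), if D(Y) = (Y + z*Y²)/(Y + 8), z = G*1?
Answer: 93533/7 ≈ 13362.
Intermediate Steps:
z = -7 (z = -7*1 = -7)
D(Y) = (Y - 7*Y²)/(8 + Y) (D(Y) = (Y - 7*Y²)/(Y + 8) = (Y - 7*Y²)/(8 + Y))
121*(D(-3*(-2)) + 128) = 121*((-3*(-2))*(1 - (-21)*(-2))/(8 - 3*(-2)) + 128) = 121*(6*(1 - 7*6)/(8 + 6) + 128) = 121*(6*(1 - 42)/14 + 128) = 121*(6*(1/14)*(-41) + 128) = 121*(-123/7 + 128) = 121*(773/7) = 93533/7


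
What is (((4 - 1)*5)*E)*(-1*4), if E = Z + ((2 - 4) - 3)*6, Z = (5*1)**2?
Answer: 300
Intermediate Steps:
Z = 25 (Z = 5**2 = 25)
E = -5 (E = 25 + ((2 - 4) - 3)*6 = 25 + (-2 - 3)*6 = 25 - 5*6 = 25 - 30 = -5)
(((4 - 1)*5)*E)*(-1*4) = (((4 - 1)*5)*(-5))*(-1*4) = ((3*5)*(-5))*(-4) = (15*(-5))*(-4) = -75*(-4) = 300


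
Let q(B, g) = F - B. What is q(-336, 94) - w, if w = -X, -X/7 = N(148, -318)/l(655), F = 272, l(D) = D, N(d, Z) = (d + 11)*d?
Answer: 233516/655 ≈ 356.51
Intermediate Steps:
N(d, Z) = d*(11 + d) (N(d, Z) = (11 + d)*d = d*(11 + d))
X = -164724/655 (X = -7*148*(11 + 148)/655 = -7*148*159/655 = -164724/655 ≈ -251.49)
q(B, g) = 272 - B
w = 164724/655 (w = -1*(-164724/655) = 164724/655 ≈ 251.49)
q(-336, 94) - w = (272 - 1*(-336)) - 1*164724/655 = (272 + 336) - 164724/655 = 608 - 164724/655 = 233516/655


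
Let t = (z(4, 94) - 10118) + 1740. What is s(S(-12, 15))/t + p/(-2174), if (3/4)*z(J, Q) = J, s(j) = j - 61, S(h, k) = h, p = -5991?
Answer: 37739511/13651633 ≈ 2.7645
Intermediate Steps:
s(j) = -61 + j
z(J, Q) = 4*J/3
t = -25118/3 (t = ((4/3)*4 - 10118) + 1740 = (16/3 - 10118) + 1740 = -30338/3 + 1740 = -25118/3 ≈ -8372.7)
s(S(-12, 15))/t + p/(-2174) = (-61 - 12)/(-25118/3) - 5991/(-2174) = -73*(-3/25118) - 5991*(-1/2174) = 219/25118 + 5991/2174 = 37739511/13651633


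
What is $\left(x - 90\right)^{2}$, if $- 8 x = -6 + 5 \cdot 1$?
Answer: $\frac{516961}{64} \approx 8077.5$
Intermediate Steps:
$x = \frac{1}{8}$ ($x = - \frac{-6 + 5 \cdot 1}{8} = - \frac{-6 + 5}{8} = \left(- \frac{1}{8}\right) \left(-1\right) = \frac{1}{8} \approx 0.125$)
$\left(x - 90\right)^{2} = \left(\frac{1}{8} - 90\right)^{2} = \left(- \frac{719}{8}\right)^{2} = \frac{516961}{64}$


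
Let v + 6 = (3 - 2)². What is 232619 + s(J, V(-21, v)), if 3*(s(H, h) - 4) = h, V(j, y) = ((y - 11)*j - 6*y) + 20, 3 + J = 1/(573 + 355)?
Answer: 698255/3 ≈ 2.3275e+5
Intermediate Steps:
v = -5 (v = -6 + (3 - 2)² = -6 + 1² = -6 + 1 = -5)
J = -2783/928 (J = -3 + 1/(573 + 355) = -3 + 1/928 = -2783/928 ≈ -2.9989)
V(j, y) = 20 - 6*y + j*(-11 + y) (V(j, y) = ((-11 + y)*j - 6*y) + 20 = (j*(-11 + y) - 6*y) + 20 = (-6*y + j*(-11 + y)) + 20 = 20 - 6*y + j*(-11 + y))
s(H, h) = 4 + h/3
232619 + s(J, V(-21, v)) = 232619 + (4 + (20 - 11*(-21) - 6*(-5) - 21*(-5))/3) = 232619 + (4 + (20 + 231 + 30 + 105)/3) = 232619 + (4 + (⅓)*386) = 232619 + (4 + 386/3) = 232619 + 398/3 = 698255/3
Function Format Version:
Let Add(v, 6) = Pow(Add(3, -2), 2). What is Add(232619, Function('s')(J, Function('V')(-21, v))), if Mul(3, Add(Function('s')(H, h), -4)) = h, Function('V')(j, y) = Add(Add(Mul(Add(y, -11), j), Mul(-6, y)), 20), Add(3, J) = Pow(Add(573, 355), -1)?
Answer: Rational(698255, 3) ≈ 2.3275e+5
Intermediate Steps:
v = -5 (v = Add(-6, Pow(Add(3, -2), 2)) = Add(-6, Pow(1, 2)) = Add(-6, 1) = -5)
J = Rational(-2783, 928) (J = Add(-3, Pow(Add(573, 355), -1)) = Add(-3, Pow(928, -1)) = Add(-3, Rational(1, 928)) = Rational(-2783, 928) ≈ -2.9989)
Function('V')(j, y) = Add(20, Mul(-6, y), Mul(j, Add(-11, y))) (Function('V')(j, y) = Add(Add(Mul(Add(-11, y), j), Mul(-6, y)), 20) = Add(Add(Mul(j, Add(-11, y)), Mul(-6, y)), 20) = Add(Add(Mul(-6, y), Mul(j, Add(-11, y))), 20) = Add(20, Mul(-6, y), Mul(j, Add(-11, y))))
Function('s')(H, h) = Add(4, Mul(Rational(1, 3), h))
Add(232619, Function('s')(J, Function('V')(-21, v))) = Add(232619, Add(4, Mul(Rational(1, 3), Add(20, Mul(-11, -21), Mul(-6, -5), Mul(-21, -5))))) = Add(232619, Add(4, Mul(Rational(1, 3), Add(20, 231, 30, 105)))) = Add(232619, Add(4, Mul(Rational(1, 3), 386))) = Add(232619, Add(4, Rational(386, 3))) = Add(232619, Rational(398, 3)) = Rational(698255, 3)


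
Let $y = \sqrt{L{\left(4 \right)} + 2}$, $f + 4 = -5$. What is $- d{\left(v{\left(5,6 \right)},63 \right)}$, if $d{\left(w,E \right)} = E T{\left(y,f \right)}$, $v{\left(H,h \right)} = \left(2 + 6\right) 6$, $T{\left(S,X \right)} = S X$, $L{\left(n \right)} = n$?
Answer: $567 \sqrt{6} \approx 1388.9$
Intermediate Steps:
$f = -9$ ($f = -4 - 5 = -9$)
$y = \sqrt{6}$ ($y = \sqrt{4 + 2} = \sqrt{6} \approx 2.4495$)
$v{\left(H,h \right)} = 48$ ($v{\left(H,h \right)} = 8 \cdot 6 = 48$)
$d{\left(w,E \right)} = - 9 E \sqrt{6}$ ($d{\left(w,E \right)} = E \sqrt{6} \left(-9\right) = E \left(- 9 \sqrt{6}\right) = - 9 E \sqrt{6}$)
$- d{\left(v{\left(5,6 \right)},63 \right)} = - \left(-9\right) 63 \sqrt{6} = - \left(-567\right) \sqrt{6} = 567 \sqrt{6}$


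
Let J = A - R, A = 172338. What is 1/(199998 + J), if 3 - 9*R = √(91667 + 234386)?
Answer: 30159189/11229341416388 - 9*√326053/11229341416388 ≈ 2.6853e-6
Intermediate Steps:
R = ⅓ - √326053/9 (R = ⅓ - √(91667 + 234386)/9 = ⅓ - √326053/9 ≈ -63.112)
J = 517013/3 + √326053/9 (J = 172338 - (⅓ - √326053/9) = 172338 + (-⅓ + √326053/9) = 517013/3 + √326053/9 ≈ 1.7240e+5)
1/(199998 + J) = 1/(199998 + (517013/3 + √326053/9)) = 1/(1117007/3 + √326053/9)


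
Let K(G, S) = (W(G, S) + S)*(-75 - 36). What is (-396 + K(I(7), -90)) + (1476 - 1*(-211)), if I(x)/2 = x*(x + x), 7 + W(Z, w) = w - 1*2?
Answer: 22270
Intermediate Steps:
W(Z, w) = -9 + w (W(Z, w) = -7 + (w - 1*2) = -7 + (w - 2) = -7 + (-2 + w) = -9 + w)
I(x) = 4*x² (I(x) = 2*(x*(x + x)) = 2*(x*(2*x)) = 2*(2*x²) = 4*x²)
K(G, S) = 999 - 222*S (K(G, S) = ((-9 + S) + S)*(-75 - 36) = (-9 + 2*S)*(-111) = 999 - 222*S)
(-396 + K(I(7), -90)) + (1476 - 1*(-211)) = (-396 + (999 - 222*(-90))) + (1476 - 1*(-211)) = (-396 + (999 + 19980)) + (1476 + 211) = (-396 + 20979) + 1687 = 20583 + 1687 = 22270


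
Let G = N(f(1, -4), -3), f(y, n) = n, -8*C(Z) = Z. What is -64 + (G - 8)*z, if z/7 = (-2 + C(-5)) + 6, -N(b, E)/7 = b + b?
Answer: 1490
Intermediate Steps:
C(Z) = -Z/8
N(b, E) = -14*b (N(b, E) = -7*(b + b) = -14*b)
z = 259/8 (z = 7*((-2 - ⅛*(-5)) + 6) = 7*((-2 + 5/8) + 6) = 7*(-11/8 + 6) = 7*(37/8) = 259/8 ≈ 32.375)
G = 56 (G = -14*(-4) = 56)
-64 + (G - 8)*z = -64 + (56 - 8)*(259/8) = -64 + 48*(259/8) = -64 + 1554 = 1490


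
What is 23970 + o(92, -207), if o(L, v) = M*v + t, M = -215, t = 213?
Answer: 68688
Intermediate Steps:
o(L, v) = 213 - 215*v (o(L, v) = -215*v + 213 = 213 - 215*v)
23970 + o(92, -207) = 23970 + (213 - 215*(-207)) = 23970 + (213 + 44505) = 23970 + 44718 = 68688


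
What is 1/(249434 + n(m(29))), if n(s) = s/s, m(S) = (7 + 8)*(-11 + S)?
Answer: 1/249435 ≈ 4.0091e-6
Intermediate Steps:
m(S) = -165 + 15*S (m(S) = 15*(-11 + S) = -165 + 15*S)
n(s) = 1
1/(249434 + n(m(29))) = 1/(249434 + 1) = 1/249435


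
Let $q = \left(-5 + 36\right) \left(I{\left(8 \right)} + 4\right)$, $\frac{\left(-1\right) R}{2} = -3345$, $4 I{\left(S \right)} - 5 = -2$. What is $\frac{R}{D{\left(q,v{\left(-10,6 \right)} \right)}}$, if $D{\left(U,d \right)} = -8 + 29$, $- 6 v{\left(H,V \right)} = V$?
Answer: $\frac{2230}{7} \approx 318.57$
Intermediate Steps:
$I{\left(S \right)} = \frac{3}{4}$ ($I{\left(S \right)} = \frac{5}{4} + \frac{1}{4} \left(-2\right) = \frac{5}{4} - \frac{1}{2} = \frac{3}{4}$)
$v{\left(H,V \right)} = - \frac{V}{6}$
$R = 6690$ ($R = \left(-2\right) \left(-3345\right) = 6690$)
$q = \frac{589}{4}$ ($q = \left(-5 + 36\right) \left(\frac{3}{4} + 4\right) = 31 \cdot \frac{19}{4} = \frac{589}{4} \approx 147.25$)
$D{\left(U,d \right)} = 21$
$\frac{R}{D{\left(q,v{\left(-10,6 \right)} \right)}} = \frac{6690}{21} = 6690 \cdot \frac{1}{21} = \frac{2230}{7}$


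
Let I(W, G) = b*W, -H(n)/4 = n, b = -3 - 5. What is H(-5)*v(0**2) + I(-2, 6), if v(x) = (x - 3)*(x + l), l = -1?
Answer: 76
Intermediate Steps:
b = -8
H(n) = -4*n
I(W, G) = -8*W
v(x) = (-1 + x)*(-3 + x) (v(x) = (x - 3)*(x - 1) = (-3 + x)*(-1 + x) = (-1 + x)*(-3 + x))
H(-5)*v(0**2) + I(-2, 6) = (-4*(-5))*(3 + (0**2)**2 - 4*0**2) - 8*(-2) = 20*(3 + 0**2 - 4*0) + 16 = 20*(3 + 0 + 0) + 16 = 20*3 + 16 = 60 + 16 = 76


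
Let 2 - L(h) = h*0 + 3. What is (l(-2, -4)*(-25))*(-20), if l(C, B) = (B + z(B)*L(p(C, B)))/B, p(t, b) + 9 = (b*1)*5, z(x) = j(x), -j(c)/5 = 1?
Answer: -125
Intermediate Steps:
j(c) = -5 (j(c) = -5*1 = -5)
z(x) = -5
p(t, b) = -9 + 5*b (p(t, b) = -9 + (b*1)*5 = -9 + b*5 = -9 + 5*b)
L(h) = -1 (L(h) = 2 - (h*0 + 3) = 2 - (0 + 3) = 2 - 1*3 = 2 - 3 = -1)
l(C, B) = (5 + B)/B (l(C, B) = (B - 5*(-1))/B = (B + 5)/B = (5 + B)/B)
(l(-2, -4)*(-25))*(-20) = (((5 - 4)/(-4))*(-25))*(-20) = (-1/4*1*(-25))*(-20) = -1/4*(-25)*(-20) = (25/4)*(-20) = -125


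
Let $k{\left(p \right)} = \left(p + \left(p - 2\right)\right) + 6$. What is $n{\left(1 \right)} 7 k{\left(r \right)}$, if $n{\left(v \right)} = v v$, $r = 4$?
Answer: $84$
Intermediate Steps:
$n{\left(v \right)} = v^{2}$
$k{\left(p \right)} = 4 + 2 p$ ($k{\left(p \right)} = \left(p + \left(-2 + p\right)\right) + 6 = \left(-2 + 2 p\right) + 6 = 4 + 2 p$)
$n{\left(1 \right)} 7 k{\left(r \right)} = 1^{2} \cdot 7 \left(4 + 2 \cdot 4\right) = 1 \cdot 7 \left(4 + 8\right) = 7 \cdot 12 = 84$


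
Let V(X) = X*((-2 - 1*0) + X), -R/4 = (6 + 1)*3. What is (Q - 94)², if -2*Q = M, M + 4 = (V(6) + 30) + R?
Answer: 5929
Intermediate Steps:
R = -84 (R = -4*(6 + 1)*3 = -28*3 = -4*21 = -84)
V(X) = X*(-2 + X) (V(X) = X*((-2 + 0) + X) = X*(-2 + X))
M = -34 (M = -4 + ((6*(-2 + 6) + 30) - 84) = -4 + ((6*4 + 30) - 84) = -4 + ((24 + 30) - 84) = -4 + (54 - 84) = -4 - 30 = -34)
Q = 17 (Q = -½*(-34) = 17)
(Q - 94)² = (17 - 94)² = (-77)² = 5929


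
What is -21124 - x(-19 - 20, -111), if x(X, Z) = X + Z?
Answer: -20974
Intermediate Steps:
-21124 - x(-19 - 20, -111) = -21124 - ((-19 - 20) - 111) = -21124 - (-39 - 111) = -21124 - 1*(-150) = -21124 + 150 = -20974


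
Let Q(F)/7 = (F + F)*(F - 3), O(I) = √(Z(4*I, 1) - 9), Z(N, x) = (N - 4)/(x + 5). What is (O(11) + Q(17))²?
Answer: (9996 + I*√21)²/9 ≈ 1.1102e+7 + 10179.0*I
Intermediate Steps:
Z(N, x) = (-4 + N)/(5 + x)
O(I) = √(-29/3 + 2*I/3) (O(I) = √((-4 + 4*I)/(5 + 1) - 9) = √((-4 + 4*I)/6 - 9) = √((-⅔ + 2*I/3) - 9) = √(-29/3 + 2*I/3))
Q(F) = 14*F*(-3 + F) (Q(F) = 7*((F + F)*(F - 3)) = 7*((2*F)*(-3 + F)) = 7*(2*F*(-3 + F)) = 14*F*(-3 + F))
(O(11) + Q(17))² = (√(-87 + 6*11)/3 + 14*17*(-3 + 17))² = (√(-87 + 66)/3 + 14*17*14)² = (√(-21)/3 + 3332)² = ((I*√21)/3 + 3332)² = (I*√21/3 + 3332)² = (3332 + I*√21/3)²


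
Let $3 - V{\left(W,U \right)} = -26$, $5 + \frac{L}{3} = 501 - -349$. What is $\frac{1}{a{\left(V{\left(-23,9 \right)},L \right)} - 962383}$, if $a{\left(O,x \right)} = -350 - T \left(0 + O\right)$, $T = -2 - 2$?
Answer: $- \frac{1}{962617} \approx -1.0388 \cdot 10^{-6}$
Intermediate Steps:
$L = 2535$ ($L = -15 + 3 \left(501 - -349\right) = -15 + 3 \left(501 + 349\right) = -15 + 3 \cdot 850 = -15 + 2550 = 2535$)
$V{\left(W,U \right)} = 29$ ($V{\left(W,U \right)} = 3 - -26 = 3 + 26 = 29$)
$T = -4$ ($T = -2 - 2 = -4$)
$a{\left(O,x \right)} = -350 + 4 O$ ($a{\left(O,x \right)} = -350 - - 4 \left(0 + O\right) = -350 - - 4 O = -350 + 4 O$)
$\frac{1}{a{\left(V{\left(-23,9 \right)},L \right)} - 962383} = \frac{1}{\left(-350 + 4 \cdot 29\right) - 962383} = \frac{1}{\left(-350 + 116\right) - 962383} = \frac{1}{-234 - 962383} = \frac{1}{-962617} = - \frac{1}{962617}$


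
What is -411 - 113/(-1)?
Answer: -298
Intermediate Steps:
-411 - 113/(-1) = -411 - 1*(-113) = -411 + 113 = -298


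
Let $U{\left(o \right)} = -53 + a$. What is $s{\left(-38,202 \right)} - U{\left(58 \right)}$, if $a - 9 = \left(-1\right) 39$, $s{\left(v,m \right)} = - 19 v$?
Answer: $805$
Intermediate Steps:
$a = -30$ ($a = 9 - 39 = -30$)
$U{\left(o \right)} = -83$ ($U{\left(o \right)} = -53 - 30 = -83$)
$s{\left(-38,202 \right)} - U{\left(58 \right)} = \left(-19\right) \left(-38\right) - -83 = 722 + 83 = 805$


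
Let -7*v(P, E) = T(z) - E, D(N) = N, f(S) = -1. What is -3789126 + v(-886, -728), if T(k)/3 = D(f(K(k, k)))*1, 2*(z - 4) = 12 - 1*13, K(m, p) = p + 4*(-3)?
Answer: -26524607/7 ≈ -3.7892e+6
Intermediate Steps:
K(m, p) = -12 + p (K(m, p) = p - 12 = -12 + p)
z = 7/2 (z = 4 + (12 - 1*13)/2 = 4 + (12 - 13)/2 = 4 + (½)*(-1) = 4 - ½ = 7/2 ≈ 3.5000)
T(k) = -3 (T(k) = 3*(-1*1) = 3*(-1) = -3)
v(P, E) = 3/7 + E/7 (v(P, E) = -(-3 - E)/7 = 3/7 + E/7)
-3789126 + v(-886, -728) = -3789126 + (3/7 + (⅐)*(-728)) = -3789126 + (3/7 - 104) = -3789126 - 725/7 = -26524607/7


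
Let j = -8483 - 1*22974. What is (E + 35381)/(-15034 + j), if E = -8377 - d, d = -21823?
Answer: -48827/46491 ≈ -1.0502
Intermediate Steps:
E = 13446 (E = -8377 - 1*(-21823) = -8377 + 21823 = 13446)
j = -31457 (j = -8483 - 22974 = -31457)
(E + 35381)/(-15034 + j) = (13446 + 35381)/(-15034 - 31457) = 48827/(-46491) = 48827*(-1/46491) = -48827/46491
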